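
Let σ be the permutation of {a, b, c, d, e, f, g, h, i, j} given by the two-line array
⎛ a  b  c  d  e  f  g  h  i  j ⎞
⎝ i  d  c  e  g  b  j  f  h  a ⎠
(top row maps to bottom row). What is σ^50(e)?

Tracing e → g → … returns to e after 9 steps, so e lies in a 9-cycle (a i h f b d e g j).
Since the cycle has length 9, σ^50 acts on it the same as σ^5 (50 mod 9 = 5).
Advancing 5 steps from e: e → g → j → a → i → h.

h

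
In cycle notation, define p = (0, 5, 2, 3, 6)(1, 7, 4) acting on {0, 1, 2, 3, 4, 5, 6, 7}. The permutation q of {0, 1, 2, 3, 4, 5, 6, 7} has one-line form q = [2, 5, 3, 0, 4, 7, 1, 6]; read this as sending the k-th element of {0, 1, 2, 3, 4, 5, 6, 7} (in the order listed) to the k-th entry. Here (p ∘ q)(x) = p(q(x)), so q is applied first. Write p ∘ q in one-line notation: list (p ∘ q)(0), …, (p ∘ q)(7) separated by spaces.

3 2 6 5 1 4 7 0

For each element, apply q then p: 0 → 2 → 3; 1 → 5 → 2; 2 → 3 → 6; 3 → 0 → 5; 4 → 4 → 1; 5 → 7 → 4; 6 → 1 → 7; 7 → 6 → 0.
So p ∘ q in one-line form is 3 2 6 5 1 4 7 0.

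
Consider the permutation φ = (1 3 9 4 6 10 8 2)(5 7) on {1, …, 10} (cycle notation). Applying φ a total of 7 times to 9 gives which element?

9 lies in the 8-cycle (1 3 9 4 6 10 8 2).
Stepping 7 places around the cycle: 9 → 4 → 6 → 10 → 8 → 2 → 1 → 3.

3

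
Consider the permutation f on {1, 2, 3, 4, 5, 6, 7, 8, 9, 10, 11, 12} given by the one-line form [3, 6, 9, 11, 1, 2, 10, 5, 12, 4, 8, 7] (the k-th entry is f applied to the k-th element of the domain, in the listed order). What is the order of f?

Writing f as disjoint cycles, the cycle lengths are 10, 2.
The order of f is the least common multiple of its cycle lengths: lcm(10, 2) = 10.

10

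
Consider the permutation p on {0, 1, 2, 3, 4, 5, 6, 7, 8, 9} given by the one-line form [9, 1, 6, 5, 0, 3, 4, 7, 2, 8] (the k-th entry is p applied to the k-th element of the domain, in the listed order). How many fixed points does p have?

2

The fixed points (elements with p(x) = x) are {1, 7}, so there are 2.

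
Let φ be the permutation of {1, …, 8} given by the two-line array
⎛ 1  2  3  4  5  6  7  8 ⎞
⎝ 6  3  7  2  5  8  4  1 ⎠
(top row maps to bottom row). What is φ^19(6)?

8

Tracing 6 → 8 → … returns to 6 after 3 steps, so 6 lies in a 3-cycle (1 6 8).
Powers repeat with period 3 on this cycle, and 19 mod 3 = 1, so φ^19(6) = φ^1(6).
Stepping 1 place around the cycle: 6 → 8.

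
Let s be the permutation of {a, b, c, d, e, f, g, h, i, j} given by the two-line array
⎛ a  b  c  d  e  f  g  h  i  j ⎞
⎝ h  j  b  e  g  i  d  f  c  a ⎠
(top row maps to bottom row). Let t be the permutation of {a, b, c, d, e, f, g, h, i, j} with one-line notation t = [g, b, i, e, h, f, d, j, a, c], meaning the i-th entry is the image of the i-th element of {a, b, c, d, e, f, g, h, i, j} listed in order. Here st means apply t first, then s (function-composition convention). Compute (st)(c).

c

t(c) = i, then s(i) = c; composing gives (st)(c) = c.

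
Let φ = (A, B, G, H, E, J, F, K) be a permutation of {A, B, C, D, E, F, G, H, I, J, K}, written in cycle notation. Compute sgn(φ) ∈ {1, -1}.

-1

The cycle lengths are 8, 1, 1, 1.
A cycle of length ℓ contributes ℓ−1 transpositions, so φ is a product of 7 transpositions — odd.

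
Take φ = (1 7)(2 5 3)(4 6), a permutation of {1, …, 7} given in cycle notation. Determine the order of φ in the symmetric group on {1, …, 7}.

6

The disjoint cycles have lengths 3, 2, 2.
The order is lcm(3, 2, 2) = 6.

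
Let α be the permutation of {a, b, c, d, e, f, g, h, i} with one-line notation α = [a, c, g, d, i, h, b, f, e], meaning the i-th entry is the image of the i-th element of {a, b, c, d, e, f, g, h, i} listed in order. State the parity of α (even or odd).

even

In disjoint-cycle form the cycle lengths are 3, 2, 2, 1, 1.
A cycle of length ℓ contributes ℓ−1 transpositions, so α is a product of 2 + 1 + 1 = 4 transpositions — even.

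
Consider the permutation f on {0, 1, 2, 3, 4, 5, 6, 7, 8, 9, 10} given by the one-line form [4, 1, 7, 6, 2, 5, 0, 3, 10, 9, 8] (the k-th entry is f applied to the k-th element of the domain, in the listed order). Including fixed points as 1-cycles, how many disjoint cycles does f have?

5

The cycle decomposition is (0, 4, 2, 7, 3, 6)(1)(5)(8, 10)(9), which has 5 cycles (counting 1-cycles).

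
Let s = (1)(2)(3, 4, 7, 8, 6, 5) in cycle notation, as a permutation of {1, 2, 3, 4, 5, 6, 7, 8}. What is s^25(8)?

6

8 lies in the 6-cycle (3, 4, 7, 8, 6, 5).
Powers repeat with period 6 on this cycle, and 25 mod 6 = 1, so s^25(8) = s^1(8).
Stepping 1 place around the cycle: 8 → 6.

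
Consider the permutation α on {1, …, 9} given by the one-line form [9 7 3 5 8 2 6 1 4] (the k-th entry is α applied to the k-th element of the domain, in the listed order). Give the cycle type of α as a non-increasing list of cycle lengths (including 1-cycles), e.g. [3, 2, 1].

[5, 3, 1]

The disjoint cycles are (1, 9, 4, 5, 8)(2, 7, 6)(3), with lengths 5, 3, 1 in non-increasing order.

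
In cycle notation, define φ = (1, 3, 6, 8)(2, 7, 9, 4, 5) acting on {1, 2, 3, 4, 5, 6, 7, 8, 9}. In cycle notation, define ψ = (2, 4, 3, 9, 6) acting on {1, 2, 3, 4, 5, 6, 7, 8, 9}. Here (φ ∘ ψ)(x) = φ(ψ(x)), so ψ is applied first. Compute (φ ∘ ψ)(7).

(φ ∘ ψ)(7) = φ(ψ(7)). ψ(7) = 7, then φ(7) = 9. So (φ ∘ ψ)(7) = 9.

9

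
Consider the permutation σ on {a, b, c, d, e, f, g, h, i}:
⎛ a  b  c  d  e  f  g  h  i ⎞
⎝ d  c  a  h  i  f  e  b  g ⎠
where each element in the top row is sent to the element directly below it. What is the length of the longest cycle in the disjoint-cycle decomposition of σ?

Decomposing into disjoint cycles gives (a d h b c)(e i g); the longest has length 5.

5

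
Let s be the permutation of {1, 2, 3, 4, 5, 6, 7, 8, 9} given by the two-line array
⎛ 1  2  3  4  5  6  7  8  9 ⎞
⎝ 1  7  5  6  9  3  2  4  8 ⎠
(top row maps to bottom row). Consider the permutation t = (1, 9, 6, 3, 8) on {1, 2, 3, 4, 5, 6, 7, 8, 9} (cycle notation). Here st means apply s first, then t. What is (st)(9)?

1

First apply s: s(9) = 8, then t(8) = 1. Thus (st)(9) = 1.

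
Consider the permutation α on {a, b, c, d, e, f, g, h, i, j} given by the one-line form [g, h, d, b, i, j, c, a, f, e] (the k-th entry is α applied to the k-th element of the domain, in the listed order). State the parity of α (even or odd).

even

In disjoint-cycle form the cycle lengths are 6, 4.
A cycle of length ℓ contributes ℓ−1 transpositions, so α is a product of 5 + 3 = 8 transpositions — even.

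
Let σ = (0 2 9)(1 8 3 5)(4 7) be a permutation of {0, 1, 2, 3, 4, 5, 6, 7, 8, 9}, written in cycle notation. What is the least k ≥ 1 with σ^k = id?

The cycle type of σ is (4, 3, 2, 1).
The order is lcm(4, 3, 2) = 12.

12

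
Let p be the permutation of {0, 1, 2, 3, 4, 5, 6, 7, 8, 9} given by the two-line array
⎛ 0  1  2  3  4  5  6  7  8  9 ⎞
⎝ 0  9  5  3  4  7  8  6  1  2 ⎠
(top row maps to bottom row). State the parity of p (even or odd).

In disjoint-cycle form the cycle lengths are 7, 1, 1, 1.
A cycle of length ℓ contributes ℓ−1 transpositions, so p is a product of 6 transpositions — even.

even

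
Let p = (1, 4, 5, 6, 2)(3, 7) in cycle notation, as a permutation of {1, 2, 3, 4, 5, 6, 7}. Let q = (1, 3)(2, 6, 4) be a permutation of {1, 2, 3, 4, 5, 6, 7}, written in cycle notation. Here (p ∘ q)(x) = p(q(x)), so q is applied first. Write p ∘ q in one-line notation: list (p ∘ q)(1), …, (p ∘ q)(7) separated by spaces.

(p ∘ q)(x) = p(q(x)). Computing each image: p(q(1)) = p(3) = 7, p(q(2)) = p(6) = 2, p(q(3)) = p(1) = 4, p(q(4)) = p(2) = 1, p(q(5)) = p(5) = 6, p(q(6)) = p(4) = 5, p(q(7)) = p(7) = 3.
Hence p ∘ q = [7 2 4 1 6 5 3].

7 2 4 1 6 5 3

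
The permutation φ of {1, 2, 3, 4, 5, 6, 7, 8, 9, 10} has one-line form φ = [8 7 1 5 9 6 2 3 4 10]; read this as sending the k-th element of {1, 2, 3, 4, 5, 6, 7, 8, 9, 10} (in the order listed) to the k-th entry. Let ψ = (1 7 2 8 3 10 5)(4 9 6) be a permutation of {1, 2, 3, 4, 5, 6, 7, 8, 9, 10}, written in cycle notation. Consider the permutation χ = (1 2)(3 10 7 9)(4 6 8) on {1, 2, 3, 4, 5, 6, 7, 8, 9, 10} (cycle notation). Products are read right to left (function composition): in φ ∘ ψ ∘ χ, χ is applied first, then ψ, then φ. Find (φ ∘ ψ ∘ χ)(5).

8

Chase 5: χ(5) = 5; ψ(5) = 1; φ(1) = 8. Hence (φ ∘ ψ ∘ χ)(5) = 8.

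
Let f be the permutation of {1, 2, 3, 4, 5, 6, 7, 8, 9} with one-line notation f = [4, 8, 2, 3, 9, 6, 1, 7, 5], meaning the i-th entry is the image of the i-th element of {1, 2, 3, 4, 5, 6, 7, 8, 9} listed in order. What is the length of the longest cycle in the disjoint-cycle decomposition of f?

6

Decomposing into disjoint cycles gives (1, 4, 3, 2, 8, 7)(5, 9); the longest has length 6.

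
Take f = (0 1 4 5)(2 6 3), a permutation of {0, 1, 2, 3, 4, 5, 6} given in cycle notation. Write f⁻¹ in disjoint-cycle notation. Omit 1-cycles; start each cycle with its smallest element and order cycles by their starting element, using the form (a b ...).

(0 5 4 1)(2 3 6)

Inverting a permutation written in cycle notation just reverses the order within every cycle.
After reversing and putting each cycle's least element first, f⁻¹ = (0 5 4 1)(2 3 6).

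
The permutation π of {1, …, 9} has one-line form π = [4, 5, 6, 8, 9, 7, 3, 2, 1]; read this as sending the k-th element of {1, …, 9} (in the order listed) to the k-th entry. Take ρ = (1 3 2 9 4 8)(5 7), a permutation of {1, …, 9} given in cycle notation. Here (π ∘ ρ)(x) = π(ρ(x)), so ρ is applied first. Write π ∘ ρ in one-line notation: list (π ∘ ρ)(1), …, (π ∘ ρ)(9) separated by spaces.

6 1 5 2 3 7 9 4 8

Chase each element through ρ then π: 1 → 3 → 6; 2 → 9 → 1; 3 → 2 → 5; 4 → 8 → 2; 5 → 7 → 3; 6 → 6 → 7; 7 → 5 → 9; 8 → 1 → 4; 9 → 4 → 8.
Collecting the images, π ∘ ρ = [6 1 5 2 3 7 9 4 8].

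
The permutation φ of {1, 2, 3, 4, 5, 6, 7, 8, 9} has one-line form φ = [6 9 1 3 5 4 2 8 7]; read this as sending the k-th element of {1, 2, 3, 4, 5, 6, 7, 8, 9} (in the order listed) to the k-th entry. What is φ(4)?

4 is element number 4 of the domain, and entry number 4 of the one-line form is 3, so φ(4) = 3.

3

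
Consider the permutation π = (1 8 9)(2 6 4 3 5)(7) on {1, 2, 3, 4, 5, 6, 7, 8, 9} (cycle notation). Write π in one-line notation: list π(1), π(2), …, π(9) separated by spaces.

8 6 5 3 2 4 7 9 1

Image by image: 1→8, 2→6, 3→5, 4→3, 5→2, 6→4, 7→7, 8→9, 9→1.
So the one-line form is 8 6 5 3 2 4 7 9 1.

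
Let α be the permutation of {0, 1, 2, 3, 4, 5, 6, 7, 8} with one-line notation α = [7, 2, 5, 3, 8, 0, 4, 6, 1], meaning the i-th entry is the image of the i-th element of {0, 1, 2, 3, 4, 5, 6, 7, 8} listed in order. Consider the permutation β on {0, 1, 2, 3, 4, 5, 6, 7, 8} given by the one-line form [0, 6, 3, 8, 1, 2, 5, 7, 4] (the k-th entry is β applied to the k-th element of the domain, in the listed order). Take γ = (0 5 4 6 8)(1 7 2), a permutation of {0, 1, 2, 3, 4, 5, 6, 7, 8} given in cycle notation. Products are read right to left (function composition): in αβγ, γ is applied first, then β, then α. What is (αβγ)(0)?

5

(αβγ)(0) = α(β(γ(0))). γ(0) = 5, then β(5) = 2, then α(2) = 5, so the result is 5.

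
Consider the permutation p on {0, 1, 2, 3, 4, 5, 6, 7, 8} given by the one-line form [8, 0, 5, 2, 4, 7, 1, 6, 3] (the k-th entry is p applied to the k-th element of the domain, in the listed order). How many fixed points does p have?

The fixed points (elements with p(x) = x) are {4}, so there is 1.

1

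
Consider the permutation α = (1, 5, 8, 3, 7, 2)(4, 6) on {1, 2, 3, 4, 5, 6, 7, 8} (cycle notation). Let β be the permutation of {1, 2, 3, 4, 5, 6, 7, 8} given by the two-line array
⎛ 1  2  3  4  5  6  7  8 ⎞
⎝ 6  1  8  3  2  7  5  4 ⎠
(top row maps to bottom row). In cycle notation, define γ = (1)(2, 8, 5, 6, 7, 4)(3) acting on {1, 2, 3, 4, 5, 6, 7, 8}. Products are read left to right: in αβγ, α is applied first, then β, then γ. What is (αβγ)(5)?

(αβγ)(5) = γ(β(α(5))). α(5) = 8, then β(8) = 4, then γ(4) = 2, so the result is 2.

2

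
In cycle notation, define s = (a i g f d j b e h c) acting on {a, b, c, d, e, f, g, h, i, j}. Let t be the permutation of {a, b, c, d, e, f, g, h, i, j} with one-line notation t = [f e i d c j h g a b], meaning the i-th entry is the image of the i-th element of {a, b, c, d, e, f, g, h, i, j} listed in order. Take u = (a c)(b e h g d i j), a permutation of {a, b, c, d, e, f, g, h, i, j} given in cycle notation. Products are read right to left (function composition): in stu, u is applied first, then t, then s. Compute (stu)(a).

g

Apply the permutations in order: u(a) = c, then t(c) = i, then s(i) = g. So (stu)(a) = g.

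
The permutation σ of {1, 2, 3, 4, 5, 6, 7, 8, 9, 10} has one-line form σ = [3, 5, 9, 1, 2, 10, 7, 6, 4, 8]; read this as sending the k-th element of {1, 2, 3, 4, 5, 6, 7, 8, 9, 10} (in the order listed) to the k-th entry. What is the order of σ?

Decomposing into disjoint cycles gives cycle lengths 4, 3, 2, 1.
Since disjoint cycles commute, ord(σ) = lcm(4, 3, 2) = 12.

12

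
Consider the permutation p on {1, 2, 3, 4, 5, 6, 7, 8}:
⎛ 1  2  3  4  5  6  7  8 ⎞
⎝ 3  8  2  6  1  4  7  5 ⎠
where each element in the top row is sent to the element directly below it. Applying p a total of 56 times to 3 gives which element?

2

Tracing 3 → 2 → … returns to 3 after 5 steps, so 3 lies in a 5-cycle (1, 3, 2, 8, 5).
Powers repeat with period 5 on this cycle, and 56 mod 5 = 1, so p^56(3) = p^1(3).
Stepping 1 place around the cycle: 3 → 2.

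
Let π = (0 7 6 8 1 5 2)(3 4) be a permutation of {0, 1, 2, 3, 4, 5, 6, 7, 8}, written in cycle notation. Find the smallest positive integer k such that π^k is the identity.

The disjoint cycles have lengths 7, 2.
Since disjoint cycles commute, ord(π) = lcm(7, 2) = 14.

14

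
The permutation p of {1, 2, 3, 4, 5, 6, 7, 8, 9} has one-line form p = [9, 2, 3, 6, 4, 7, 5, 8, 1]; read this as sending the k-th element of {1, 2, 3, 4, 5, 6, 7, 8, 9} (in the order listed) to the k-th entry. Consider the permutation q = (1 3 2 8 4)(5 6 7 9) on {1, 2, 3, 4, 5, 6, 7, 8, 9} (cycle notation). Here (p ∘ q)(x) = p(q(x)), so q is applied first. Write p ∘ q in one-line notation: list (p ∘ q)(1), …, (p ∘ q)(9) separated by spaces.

3 8 2 9 7 5 1 6 4

(p ∘ q)(x) = p(q(x)). Computing each image: p(q(1)) = p(3) = 3, p(q(2)) = p(8) = 8, p(q(3)) = p(2) = 2, p(q(4)) = p(1) = 9, p(q(5)) = p(6) = 7, p(q(6)) = p(7) = 5, p(q(7)) = p(9) = 1, p(q(8)) = p(4) = 6, p(q(9)) = p(5) = 4.
Hence p ∘ q = [3 8 2 9 7 5 1 6 4].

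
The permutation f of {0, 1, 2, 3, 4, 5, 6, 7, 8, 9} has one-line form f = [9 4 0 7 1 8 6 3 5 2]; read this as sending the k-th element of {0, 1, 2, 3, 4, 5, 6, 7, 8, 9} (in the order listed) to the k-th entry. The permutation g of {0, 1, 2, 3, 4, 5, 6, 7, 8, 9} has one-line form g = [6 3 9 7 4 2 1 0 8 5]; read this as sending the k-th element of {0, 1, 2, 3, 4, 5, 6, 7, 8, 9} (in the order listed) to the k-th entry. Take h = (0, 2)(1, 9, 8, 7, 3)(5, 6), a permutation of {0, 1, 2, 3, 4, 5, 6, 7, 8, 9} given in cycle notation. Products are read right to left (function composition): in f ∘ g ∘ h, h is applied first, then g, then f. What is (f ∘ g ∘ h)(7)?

Chase 7: h(7) = 3; g(3) = 7; f(7) = 3. Hence (f ∘ g ∘ h)(7) = 3.

3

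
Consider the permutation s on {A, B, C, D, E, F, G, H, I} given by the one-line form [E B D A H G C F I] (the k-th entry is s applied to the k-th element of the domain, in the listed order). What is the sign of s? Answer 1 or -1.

1

In disjoint-cycle form the cycle lengths are 7, 1, 1.
A cycle of length ℓ contributes ℓ−1 transpositions, so s is a product of 6 transpositions — even.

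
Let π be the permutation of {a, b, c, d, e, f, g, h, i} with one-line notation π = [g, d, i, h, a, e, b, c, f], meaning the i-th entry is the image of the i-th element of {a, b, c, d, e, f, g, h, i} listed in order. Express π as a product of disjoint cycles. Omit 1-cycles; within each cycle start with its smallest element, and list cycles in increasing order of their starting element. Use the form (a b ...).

(a g b d h c i f e)

Start at a and follow images: a → g → b → d → h → c → i → f → e → a, giving the cycle (a g b d h c i f e).
Repeating from the next unused element and collecting all non-trivial cycles gives (a g b d h c i f e).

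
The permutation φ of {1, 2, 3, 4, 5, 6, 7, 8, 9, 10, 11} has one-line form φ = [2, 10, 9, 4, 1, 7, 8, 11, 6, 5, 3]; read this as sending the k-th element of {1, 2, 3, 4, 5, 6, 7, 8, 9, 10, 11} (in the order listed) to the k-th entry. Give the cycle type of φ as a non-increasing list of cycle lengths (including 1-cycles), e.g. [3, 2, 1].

The disjoint cycles are (1 2 10 5)(3 9 6 7 8 11)(4), with lengths 6, 4, 1 in non-increasing order.

[6, 4, 1]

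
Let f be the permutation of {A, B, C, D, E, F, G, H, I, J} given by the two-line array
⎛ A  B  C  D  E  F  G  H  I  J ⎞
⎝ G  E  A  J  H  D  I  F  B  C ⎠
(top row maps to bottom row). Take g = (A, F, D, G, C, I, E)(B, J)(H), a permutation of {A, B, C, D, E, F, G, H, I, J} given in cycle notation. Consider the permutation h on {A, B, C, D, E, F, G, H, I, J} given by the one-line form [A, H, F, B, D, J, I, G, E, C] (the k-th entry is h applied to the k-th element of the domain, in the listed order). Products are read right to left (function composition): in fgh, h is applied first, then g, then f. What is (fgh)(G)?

(fgh)(G) = f(g(h(G))). h(G) = I, then g(I) = E, then f(E) = H, so the result is H.

H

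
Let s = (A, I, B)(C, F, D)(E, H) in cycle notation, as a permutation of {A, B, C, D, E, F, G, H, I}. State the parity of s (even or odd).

The cycle lengths are 3, 3, 2, 1.
A cycle of length ℓ contributes ℓ−1 transpositions, so s is a product of 2 + 2 + 1 = 5 transpositions — odd.

odd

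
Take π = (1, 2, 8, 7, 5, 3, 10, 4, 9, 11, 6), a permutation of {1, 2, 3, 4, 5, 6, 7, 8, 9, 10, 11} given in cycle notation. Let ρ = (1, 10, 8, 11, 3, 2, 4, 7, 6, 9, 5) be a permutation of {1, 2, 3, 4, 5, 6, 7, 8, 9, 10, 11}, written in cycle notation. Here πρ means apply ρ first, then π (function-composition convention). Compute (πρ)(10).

7

First apply ρ: ρ(10) = 8, then π(8) = 7. Thus (πρ)(10) = 7.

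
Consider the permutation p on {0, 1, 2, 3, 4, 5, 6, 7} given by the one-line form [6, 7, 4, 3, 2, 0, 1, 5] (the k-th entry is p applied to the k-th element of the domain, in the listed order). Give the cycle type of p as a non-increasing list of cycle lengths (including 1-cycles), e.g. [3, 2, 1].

The disjoint cycles are (0, 6, 1, 7, 5)(2, 4)(3), with lengths 5, 2, 1 in non-increasing order.

[5, 2, 1]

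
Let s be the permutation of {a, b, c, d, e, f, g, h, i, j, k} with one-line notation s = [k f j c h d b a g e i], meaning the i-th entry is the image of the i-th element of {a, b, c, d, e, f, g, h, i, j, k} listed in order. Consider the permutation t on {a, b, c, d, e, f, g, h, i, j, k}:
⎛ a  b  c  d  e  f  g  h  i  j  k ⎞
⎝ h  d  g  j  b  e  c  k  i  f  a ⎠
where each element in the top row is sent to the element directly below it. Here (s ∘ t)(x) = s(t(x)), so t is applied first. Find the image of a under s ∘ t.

a

(s ∘ t)(a) = s(t(a)). t(a) = h, then s(h) = a. So (s ∘ t)(a) = a.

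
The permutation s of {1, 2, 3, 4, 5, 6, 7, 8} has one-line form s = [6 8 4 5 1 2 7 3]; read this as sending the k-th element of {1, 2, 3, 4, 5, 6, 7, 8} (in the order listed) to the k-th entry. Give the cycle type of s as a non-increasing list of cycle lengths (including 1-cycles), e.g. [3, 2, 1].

The disjoint cycles are (1 6 2 8 3 4 5)(7), with lengths 7, 1 in non-increasing order.

[7, 1]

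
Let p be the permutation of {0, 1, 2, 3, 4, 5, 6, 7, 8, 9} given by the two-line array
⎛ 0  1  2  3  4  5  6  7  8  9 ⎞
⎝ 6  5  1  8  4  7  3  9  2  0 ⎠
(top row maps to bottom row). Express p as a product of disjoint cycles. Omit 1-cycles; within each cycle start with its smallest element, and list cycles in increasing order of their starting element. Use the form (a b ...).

(0 6 3 8 2 1 5 7 9)

Iterating p from 0 gives 0 → 6 → 3 → 8 → 2 → 1 → 5 → 7 → 9 → 0; that is the 9-cycle (0 6 3 8 2 1 5 7 9).
Continuing from each remaining unvisited element yields (0 6 3 8 2 1 5 7 9).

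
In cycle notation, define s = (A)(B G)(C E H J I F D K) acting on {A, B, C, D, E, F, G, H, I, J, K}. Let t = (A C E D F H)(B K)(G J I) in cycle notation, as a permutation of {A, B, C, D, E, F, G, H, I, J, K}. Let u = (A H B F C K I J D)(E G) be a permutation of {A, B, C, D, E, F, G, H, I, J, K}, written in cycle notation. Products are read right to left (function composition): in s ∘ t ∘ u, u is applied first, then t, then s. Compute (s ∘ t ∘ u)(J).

D

(s ∘ t ∘ u)(J) = s(t(u(J))). u(J) = D, then t(D) = F, then s(F) = D, so the result is D.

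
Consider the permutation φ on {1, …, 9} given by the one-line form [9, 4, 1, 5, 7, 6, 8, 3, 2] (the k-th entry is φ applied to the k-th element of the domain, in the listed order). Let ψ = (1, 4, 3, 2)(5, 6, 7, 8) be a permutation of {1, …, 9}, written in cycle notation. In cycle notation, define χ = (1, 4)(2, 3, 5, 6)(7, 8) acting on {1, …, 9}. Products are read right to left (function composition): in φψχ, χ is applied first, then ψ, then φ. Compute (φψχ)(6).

(φψχ)(6) = φ(ψ(χ(6))). χ(6) = 2, then ψ(2) = 1, then φ(1) = 9, so the result is 9.

9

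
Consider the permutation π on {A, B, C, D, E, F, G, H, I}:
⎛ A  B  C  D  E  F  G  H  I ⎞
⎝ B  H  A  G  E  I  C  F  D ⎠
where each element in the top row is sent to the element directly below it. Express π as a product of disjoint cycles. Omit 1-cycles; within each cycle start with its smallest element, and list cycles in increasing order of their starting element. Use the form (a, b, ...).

(A, B, H, F, I, D, G, C)

From A: A → B → H → F → I → D → G → C → A, closing the cycle (A, B, H, F, I, D, G, C).
Continuing from each remaining unvisited element yields (A, B, H, F, I, D, G, C).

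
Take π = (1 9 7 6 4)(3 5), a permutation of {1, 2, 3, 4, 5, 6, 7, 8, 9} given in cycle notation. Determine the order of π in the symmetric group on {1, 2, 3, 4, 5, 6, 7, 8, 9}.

The disjoint cycles have lengths 5, 2, 1, 1.
The order is lcm(5, 2) = 10.

10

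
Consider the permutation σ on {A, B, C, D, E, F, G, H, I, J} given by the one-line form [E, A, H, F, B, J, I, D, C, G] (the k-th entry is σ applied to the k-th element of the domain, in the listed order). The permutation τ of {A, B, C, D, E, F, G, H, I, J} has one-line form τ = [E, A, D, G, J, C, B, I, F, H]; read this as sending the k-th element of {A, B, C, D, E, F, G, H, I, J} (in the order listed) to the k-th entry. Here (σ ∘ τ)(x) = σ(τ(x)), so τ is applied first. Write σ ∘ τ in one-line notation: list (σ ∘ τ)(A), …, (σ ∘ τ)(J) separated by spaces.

B E F I G H A C J D

Chase each element through τ then σ: A → E → B; B → A → E; C → D → F; D → G → I; E → J → G; F → C → H; G → B → A; H → I → C; I → F → J; J → H → D.
So σ ∘ τ in one-line form is B E F I G H A C J D.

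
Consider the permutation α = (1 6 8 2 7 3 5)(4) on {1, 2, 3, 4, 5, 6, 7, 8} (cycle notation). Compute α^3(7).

7 lies in the 7-cycle (1 6 8 2 7 3 5).
Stepping 3 places around the cycle: 7 → 3 → 5 → 1.

1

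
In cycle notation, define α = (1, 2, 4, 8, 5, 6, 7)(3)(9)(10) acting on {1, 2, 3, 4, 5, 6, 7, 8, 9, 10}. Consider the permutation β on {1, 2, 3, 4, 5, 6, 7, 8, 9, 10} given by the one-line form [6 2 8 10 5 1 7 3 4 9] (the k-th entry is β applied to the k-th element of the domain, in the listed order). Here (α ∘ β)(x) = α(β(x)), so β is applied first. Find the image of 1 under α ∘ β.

7

First apply β: β(1) = 6, then α(6) = 7. Thus (α ∘ β)(1) = 7.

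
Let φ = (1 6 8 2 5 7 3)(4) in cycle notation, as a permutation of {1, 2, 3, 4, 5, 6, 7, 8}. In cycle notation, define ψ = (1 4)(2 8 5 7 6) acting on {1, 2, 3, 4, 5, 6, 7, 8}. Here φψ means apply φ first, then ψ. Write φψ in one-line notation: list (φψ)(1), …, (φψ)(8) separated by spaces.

2 7 4 1 6 5 3 8

(φψ)(x) = ψ(φ(x)). Computing each image: ψ(φ(1)) = ψ(6) = 2, ψ(φ(2)) = ψ(5) = 7, ψ(φ(3)) = ψ(1) = 4, ψ(φ(4)) = ψ(4) = 1, ψ(φ(5)) = ψ(7) = 6, ψ(φ(6)) = ψ(8) = 5, ψ(φ(7)) = ψ(3) = 3, ψ(φ(8)) = ψ(2) = 8.
Hence φψ = [2 7 4 1 6 5 3 8].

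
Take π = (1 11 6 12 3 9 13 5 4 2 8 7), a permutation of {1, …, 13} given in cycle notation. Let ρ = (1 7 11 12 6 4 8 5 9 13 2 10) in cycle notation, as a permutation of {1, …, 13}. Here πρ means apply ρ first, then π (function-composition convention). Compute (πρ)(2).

First apply ρ: ρ(2) = 10, then π(10) = 10. Thus (πρ)(2) = 10.

10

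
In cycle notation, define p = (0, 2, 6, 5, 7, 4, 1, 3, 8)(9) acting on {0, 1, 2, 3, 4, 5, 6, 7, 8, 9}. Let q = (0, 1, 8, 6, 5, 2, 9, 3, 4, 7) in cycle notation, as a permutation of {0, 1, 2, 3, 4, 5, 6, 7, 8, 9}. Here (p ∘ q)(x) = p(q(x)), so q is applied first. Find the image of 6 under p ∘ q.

First apply q: q(6) = 5, then p(5) = 7. Thus (p ∘ q)(6) = 7.

7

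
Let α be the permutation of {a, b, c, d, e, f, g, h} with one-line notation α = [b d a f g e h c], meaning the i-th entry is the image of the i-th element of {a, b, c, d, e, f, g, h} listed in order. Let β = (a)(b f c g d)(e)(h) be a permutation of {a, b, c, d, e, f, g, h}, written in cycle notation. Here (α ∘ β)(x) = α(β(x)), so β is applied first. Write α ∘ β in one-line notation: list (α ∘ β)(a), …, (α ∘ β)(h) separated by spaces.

b e h d g a f c

For each element, apply β then α: a → a → b; b → f → e; c → g → h; d → b → d; e → e → g; f → c → a; g → d → f; h → h → c.
So α ∘ β in one-line form is b e h d g a f c.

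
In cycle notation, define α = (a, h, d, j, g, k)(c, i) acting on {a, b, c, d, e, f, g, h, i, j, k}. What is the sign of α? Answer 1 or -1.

The cycle lengths are 6, 2, 1, 1, 1.
A cycle is odd iff its length is even; α has 2 even-length cycles, so sgn(α) = (−1)^2 and α is even.

1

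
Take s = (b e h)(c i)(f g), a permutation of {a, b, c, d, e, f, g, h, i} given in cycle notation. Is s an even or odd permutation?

The cycle lengths are 3, 2, 2, 1, 1.
A cycle of length ℓ contributes ℓ−1 transpositions, so s is a product of 2 + 1 + 1 = 4 transpositions — even.

even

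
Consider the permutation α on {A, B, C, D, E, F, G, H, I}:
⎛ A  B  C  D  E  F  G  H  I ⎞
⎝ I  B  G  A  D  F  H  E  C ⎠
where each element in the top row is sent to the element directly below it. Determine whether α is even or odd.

even

In disjoint-cycle form the cycle lengths are 7, 1, 1.
A cycle is odd iff its length is even; α has 0 even-length cycles, so sgn(α) = (−1)^0 and α is even.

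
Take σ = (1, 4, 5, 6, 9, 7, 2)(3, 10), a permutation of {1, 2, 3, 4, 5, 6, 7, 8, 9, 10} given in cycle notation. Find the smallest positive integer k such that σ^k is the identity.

The cycle type of σ is (7, 2, 1).
The order is lcm(7, 2) = 14.

14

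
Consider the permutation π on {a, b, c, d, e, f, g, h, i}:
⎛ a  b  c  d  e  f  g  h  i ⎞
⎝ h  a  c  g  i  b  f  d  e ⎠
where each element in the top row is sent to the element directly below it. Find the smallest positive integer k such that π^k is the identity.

The disjoint-cycle form of π has cycle lengths 6, 2, 1.
The order is lcm(6, 2) = 6.

6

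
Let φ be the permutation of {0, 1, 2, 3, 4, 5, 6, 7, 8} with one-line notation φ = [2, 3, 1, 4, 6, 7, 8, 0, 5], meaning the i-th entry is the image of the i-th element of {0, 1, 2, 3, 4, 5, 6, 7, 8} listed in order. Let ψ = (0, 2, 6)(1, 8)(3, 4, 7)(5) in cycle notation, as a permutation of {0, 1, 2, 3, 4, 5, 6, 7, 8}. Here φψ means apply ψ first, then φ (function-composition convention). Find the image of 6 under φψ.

(φψ)(6) = φ(ψ(6)). ψ(6) = 0, then φ(0) = 2. So (φψ)(6) = 2.

2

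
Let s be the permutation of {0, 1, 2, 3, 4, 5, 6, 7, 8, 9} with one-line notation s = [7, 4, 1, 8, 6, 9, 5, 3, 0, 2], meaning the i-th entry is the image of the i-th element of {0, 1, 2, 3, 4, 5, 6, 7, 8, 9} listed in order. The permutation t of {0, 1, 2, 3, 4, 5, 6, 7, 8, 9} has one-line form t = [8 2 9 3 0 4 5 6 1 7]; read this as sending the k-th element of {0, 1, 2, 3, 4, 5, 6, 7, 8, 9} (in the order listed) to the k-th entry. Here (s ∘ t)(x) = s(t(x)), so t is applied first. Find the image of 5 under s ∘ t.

6

First apply t: t(5) = 4, then s(4) = 6. Thus (s ∘ t)(5) = 6.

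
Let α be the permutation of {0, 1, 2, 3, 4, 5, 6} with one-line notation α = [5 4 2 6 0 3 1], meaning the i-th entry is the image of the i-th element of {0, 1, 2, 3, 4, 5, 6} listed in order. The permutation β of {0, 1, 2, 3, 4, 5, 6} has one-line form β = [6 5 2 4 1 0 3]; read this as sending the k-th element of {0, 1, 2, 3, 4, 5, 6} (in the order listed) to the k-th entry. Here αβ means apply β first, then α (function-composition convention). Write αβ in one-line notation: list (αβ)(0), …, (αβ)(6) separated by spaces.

For each element, apply β then α: 0 → 6 → 1; 1 → 5 → 3; 2 → 2 → 2; 3 → 4 → 0; 4 → 1 → 4; 5 → 0 → 5; 6 → 3 → 6.
Collecting the images, αβ = [1 3 2 0 4 5 6].

1 3 2 0 4 5 6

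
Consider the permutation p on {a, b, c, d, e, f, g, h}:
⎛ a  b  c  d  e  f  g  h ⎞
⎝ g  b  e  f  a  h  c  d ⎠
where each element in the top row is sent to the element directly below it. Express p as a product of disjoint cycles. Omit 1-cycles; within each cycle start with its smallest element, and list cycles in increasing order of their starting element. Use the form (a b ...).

From a: a → g → c → e → a, closing the cycle (a g c e).
Continuing from each remaining unvisited element yields (a g c e)(d f h).

(a g c e)(d f h)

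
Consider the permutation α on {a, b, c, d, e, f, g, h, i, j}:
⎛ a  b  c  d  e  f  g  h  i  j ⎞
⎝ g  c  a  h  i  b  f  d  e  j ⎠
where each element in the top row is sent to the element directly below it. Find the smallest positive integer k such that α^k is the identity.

Writing α as disjoint cycles, the cycle lengths are 5, 2, 2, 1.
The order of α is the least common multiple of its cycle lengths: lcm(5, 2, 2) = 10.

10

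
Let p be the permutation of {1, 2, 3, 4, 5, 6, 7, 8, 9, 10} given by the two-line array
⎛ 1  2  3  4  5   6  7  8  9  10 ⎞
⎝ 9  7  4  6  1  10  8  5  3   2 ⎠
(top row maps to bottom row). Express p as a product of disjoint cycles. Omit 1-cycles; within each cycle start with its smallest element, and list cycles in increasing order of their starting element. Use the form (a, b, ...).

From 1: 1 → 9 → 3 → 4 → 6 → 10 → 2 → 7 → 8 → 5 → 1, closing the cycle (1, 9, 3, 4, 6, 10, 2, 7, 8, 5).
Repeating from the next unused element and collecting all non-trivial cycles gives (1, 9, 3, 4, 6, 10, 2, 7, 8, 5).

(1, 9, 3, 4, 6, 10, 2, 7, 8, 5)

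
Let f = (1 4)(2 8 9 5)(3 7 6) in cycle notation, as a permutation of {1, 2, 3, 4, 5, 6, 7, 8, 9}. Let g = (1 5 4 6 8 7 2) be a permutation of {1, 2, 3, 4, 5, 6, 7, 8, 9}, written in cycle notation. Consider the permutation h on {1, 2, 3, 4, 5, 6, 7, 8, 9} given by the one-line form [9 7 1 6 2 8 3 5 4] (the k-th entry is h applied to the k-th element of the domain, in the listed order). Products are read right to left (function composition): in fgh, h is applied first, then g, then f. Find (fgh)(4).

Apply the permutations in order: h(4) = 6, then g(6) = 8, then f(8) = 9. So (fgh)(4) = 9.

9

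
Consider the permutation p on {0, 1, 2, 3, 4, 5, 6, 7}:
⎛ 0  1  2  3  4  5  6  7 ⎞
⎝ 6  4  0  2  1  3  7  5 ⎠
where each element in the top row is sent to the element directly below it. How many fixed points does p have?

No element satisfies p(x) = x, so there are 0 fixed points.

0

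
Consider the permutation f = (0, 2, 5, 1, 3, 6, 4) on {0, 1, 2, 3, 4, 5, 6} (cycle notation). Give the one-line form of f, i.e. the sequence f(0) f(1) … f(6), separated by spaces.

Reading each image from the cycles: 0↦2, 1↦3, 2↦5, 3↦6, 4↦0, 5↦1, 6↦4.
Listing these in domain order gives 2 3 5 6 0 1 4.

2 3 5 6 0 1 4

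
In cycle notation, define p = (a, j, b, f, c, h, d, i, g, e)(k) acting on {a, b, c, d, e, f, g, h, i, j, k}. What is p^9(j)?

a

j lies in the 10-cycle (a, j, b, f, c, h, d, i, g, e).
Stepping 9 places around the cycle: j → b → f → c → h → d → i → g → e → a.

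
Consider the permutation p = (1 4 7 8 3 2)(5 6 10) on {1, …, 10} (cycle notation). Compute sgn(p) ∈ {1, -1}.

The cycle lengths are 6, 3, 1.
A cycle of length ℓ contributes ℓ−1 transpositions, so p is a product of 5 + 2 = 7 transpositions — odd.

-1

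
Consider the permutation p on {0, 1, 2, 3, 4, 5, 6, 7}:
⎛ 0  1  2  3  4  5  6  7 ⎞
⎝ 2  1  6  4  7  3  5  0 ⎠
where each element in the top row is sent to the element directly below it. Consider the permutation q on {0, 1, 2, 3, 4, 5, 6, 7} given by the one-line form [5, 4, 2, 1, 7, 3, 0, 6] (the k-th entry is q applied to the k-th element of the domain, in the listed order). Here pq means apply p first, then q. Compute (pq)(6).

3

p(6) = 5, then q(5) = 3; composing gives (pq)(6) = 3.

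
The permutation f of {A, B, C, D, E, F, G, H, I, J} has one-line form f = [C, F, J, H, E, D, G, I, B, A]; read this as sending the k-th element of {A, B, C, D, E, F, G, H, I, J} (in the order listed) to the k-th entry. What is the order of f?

15

The disjoint-cycle form of f has cycle lengths 5, 3, 1, 1.
The order is lcm(5, 3) = 15.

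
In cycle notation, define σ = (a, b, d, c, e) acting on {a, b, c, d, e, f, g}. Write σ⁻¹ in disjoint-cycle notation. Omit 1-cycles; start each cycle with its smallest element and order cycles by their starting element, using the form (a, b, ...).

(a, e, c, d, b)

The inverse reverses each cycle.
After reversing and putting each cycle's least element first, σ⁻¹ = (a, e, c, d, b).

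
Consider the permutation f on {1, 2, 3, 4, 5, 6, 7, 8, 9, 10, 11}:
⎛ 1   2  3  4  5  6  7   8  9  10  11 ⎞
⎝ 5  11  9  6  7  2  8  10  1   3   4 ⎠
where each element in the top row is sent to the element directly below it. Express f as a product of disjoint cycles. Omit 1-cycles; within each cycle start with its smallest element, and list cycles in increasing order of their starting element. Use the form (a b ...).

From 1: 1 → 5 → 7 → 8 → 10 → 3 → 9 → 1, closing the cycle (1 5 7 8 10 3 9).
Repeating from the next unused element and collecting all non-trivial cycles gives (1 5 7 8 10 3 9)(2 11 4 6).

(1 5 7 8 10 3 9)(2 11 4 6)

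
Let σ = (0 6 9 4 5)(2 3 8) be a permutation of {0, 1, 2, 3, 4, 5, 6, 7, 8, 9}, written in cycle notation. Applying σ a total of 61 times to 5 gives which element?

0

5 lies in the 5-cycle (0 6 9 4 5).
On a 5-cycle, σ^5 is the identity, so σ^61 = σ^1 there (61 ≡ 1 mod 5).
Stepping 1 place around the cycle: 5 → 0.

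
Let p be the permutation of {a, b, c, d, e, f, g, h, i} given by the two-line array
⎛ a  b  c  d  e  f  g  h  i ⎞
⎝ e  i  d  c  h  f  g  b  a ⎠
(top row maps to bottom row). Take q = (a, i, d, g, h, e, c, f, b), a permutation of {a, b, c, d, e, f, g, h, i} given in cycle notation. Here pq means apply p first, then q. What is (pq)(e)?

p(e) = h, then q(h) = e; composing gives (pq)(e) = e.

e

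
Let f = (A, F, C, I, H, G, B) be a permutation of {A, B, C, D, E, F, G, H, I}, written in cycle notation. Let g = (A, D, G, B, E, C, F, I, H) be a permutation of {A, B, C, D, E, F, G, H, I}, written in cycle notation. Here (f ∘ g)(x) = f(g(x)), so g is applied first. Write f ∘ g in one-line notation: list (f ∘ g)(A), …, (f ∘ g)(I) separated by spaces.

(f ∘ g)(x) = f(g(x)). Computing each image: f(g(A)) = f(D) = D, f(g(B)) = f(E) = E, f(g(C)) = f(F) = C, f(g(D)) = f(G) = B, f(g(E)) = f(C) = I, f(g(F)) = f(I) = H, f(g(G)) = f(B) = A, f(g(H)) = f(A) = F, f(g(I)) = f(H) = G.
Hence f ∘ g = [D E C B I H A F G].

D E C B I H A F G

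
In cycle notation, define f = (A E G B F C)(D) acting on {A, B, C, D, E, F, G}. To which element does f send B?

F

Within (A E G B F C), B ↦ F.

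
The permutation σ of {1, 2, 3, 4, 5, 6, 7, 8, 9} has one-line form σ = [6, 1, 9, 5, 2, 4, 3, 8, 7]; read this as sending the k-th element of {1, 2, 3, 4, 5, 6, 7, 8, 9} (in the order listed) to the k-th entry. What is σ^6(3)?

3

Tracing 3 → 9 → … returns to 3 after 3 steps, so 3 lies in a 3-cycle (3 9 7).
On a 3-cycle, σ^3 is the identity, so σ^6 = σ^0 there (6 ≡ 0 mod 3).
So σ^6(3) = 3.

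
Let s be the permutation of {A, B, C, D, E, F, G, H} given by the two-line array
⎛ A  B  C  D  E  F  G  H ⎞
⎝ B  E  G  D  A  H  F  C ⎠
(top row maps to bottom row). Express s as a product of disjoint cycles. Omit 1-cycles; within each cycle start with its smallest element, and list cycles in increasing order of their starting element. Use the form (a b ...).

Iterating s from A gives A → B → E → A; that is the 3-cycle (A B E).
Repeating from the next unused element and collecting all non-trivial cycles gives (A B E)(C G F H).

(A B E)(C G F H)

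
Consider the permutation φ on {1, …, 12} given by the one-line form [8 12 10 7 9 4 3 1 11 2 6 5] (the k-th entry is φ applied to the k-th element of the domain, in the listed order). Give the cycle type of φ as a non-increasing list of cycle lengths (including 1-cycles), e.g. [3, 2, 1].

The disjoint cycles are (1, 8)(2, 12, 5, 9, 11, 6, 4, 7, 3, 10), with lengths 10, 2 in non-increasing order.

[10, 2]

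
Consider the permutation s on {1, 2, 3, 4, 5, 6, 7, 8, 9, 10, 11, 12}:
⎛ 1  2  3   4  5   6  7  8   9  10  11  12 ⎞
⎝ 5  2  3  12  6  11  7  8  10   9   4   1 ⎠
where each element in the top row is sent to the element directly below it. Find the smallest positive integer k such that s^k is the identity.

Decomposing into disjoint cycles gives cycle lengths 6, 2, 1, 1, 1, 1.
The order of s is the least common multiple of its cycle lengths: lcm(6, 2) = 6.

6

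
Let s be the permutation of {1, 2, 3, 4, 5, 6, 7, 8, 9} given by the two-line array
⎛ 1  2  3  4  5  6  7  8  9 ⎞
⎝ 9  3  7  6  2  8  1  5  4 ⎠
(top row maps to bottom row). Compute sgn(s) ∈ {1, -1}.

1

In disjoint-cycle form the cycle lengths are 9.
A cycle of length ℓ contributes ℓ−1 transpositions, so s is a product of 8 transpositions — even.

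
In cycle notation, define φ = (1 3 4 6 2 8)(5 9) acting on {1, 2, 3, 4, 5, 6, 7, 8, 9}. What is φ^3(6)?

1

6 lies in the 6-cycle (1 3 4 6 2 8).
Advancing 3 steps from 6: 6 → 2 → 8 → 1.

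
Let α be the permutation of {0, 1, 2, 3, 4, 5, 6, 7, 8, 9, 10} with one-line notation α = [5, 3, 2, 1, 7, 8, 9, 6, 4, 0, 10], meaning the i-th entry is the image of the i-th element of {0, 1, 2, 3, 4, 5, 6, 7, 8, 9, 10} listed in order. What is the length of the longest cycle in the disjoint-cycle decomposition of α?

Decomposing into disjoint cycles gives (0, 5, 8, 4, 7, 6, 9)(1, 3); the longest has length 7.

7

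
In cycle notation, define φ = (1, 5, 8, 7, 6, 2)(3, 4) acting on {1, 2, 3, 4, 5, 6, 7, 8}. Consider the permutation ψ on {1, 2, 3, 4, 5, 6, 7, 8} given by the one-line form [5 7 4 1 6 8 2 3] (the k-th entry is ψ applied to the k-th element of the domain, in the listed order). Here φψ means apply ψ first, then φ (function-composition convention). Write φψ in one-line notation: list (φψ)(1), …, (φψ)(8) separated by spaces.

8 6 3 5 2 7 1 4

Chase each element through ψ then φ: 1 → 5 → 8; 2 → 7 → 6; 3 → 4 → 3; 4 → 1 → 5; 5 → 6 → 2; 6 → 8 → 7; 7 → 2 → 1; 8 → 3 → 4.
Collecting the images, φψ = [8 6 3 5 2 7 1 4].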